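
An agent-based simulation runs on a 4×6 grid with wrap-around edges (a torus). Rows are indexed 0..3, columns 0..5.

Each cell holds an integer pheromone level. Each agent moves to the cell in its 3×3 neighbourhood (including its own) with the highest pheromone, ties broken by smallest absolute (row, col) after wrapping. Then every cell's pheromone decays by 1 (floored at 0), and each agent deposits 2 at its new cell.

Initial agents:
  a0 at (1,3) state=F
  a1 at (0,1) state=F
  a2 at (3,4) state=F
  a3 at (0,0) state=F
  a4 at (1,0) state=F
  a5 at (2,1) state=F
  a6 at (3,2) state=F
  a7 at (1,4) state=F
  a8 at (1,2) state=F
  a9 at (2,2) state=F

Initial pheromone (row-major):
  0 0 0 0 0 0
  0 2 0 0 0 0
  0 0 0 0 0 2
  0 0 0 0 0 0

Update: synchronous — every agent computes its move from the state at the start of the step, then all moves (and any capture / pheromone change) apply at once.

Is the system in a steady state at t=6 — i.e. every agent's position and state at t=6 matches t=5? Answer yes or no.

yes

t=1: a0@(0,2) a1@(1,1) a2@(2,5) a3@(1,1) a4@(1,1) a5@(1,1) a6@(0,1) a7@(2,5) a8@(1,1) a9@(1,1) | pheromone: 0 2 2 0 0 0 / 0 13 0 0 0 0 / 0 0 0 0 0 5 / 0 0 0 0 0 0
t=2: a0@(1,1) a1@(1,1) a2@(2,5) a3@(1,1) a4@(1,1) a5@(1,1) a6@(1,1) a7@(2,5) a8@(1,1) a9@(1,1) | pheromone: 0 1 1 0 0 0 / 0 28 0 0 0 0 / 0 0 0 0 0 8 / 0 0 0 0 0 0
t=3: a0@(1,1) a1@(1,1) a2@(2,5) a3@(1,1) a4@(1,1) a5@(1,1) a6@(1,1) a7@(2,5) a8@(1,1) a9@(1,1) | pheromone: 0 0 0 0 0 0 / 0 43 0 0 0 0 / 0 0 0 0 0 11 / 0 0 0 0 0 0
t=4: a0@(1,1) a1@(1,1) a2@(2,5) a3@(1,1) a4@(1,1) a5@(1,1) a6@(1,1) a7@(2,5) a8@(1,1) a9@(1,1) | pheromone: 0 0 0 0 0 0 / 0 58 0 0 0 0 / 0 0 0 0 0 14 / 0 0 0 0 0 0
t=5: a0@(1,1) a1@(1,1) a2@(2,5) a3@(1,1) a4@(1,1) a5@(1,1) a6@(1,1) a7@(2,5) a8@(1,1) a9@(1,1) | pheromone: 0 0 0 0 0 0 / 0 73 0 0 0 0 / 0 0 0 0 0 17 / 0 0 0 0 0 0
t=6: a0@(1,1) a1@(1,1) a2@(2,5) a3@(1,1) a4@(1,1) a5@(1,1) a6@(1,1) a7@(2,5) a8@(1,1) a9@(1,1) | pheromone: 0 0 0 0 0 0 / 0 88 0 0 0 0 / 0 0 0 0 0 20 / 0 0 0 0 0 0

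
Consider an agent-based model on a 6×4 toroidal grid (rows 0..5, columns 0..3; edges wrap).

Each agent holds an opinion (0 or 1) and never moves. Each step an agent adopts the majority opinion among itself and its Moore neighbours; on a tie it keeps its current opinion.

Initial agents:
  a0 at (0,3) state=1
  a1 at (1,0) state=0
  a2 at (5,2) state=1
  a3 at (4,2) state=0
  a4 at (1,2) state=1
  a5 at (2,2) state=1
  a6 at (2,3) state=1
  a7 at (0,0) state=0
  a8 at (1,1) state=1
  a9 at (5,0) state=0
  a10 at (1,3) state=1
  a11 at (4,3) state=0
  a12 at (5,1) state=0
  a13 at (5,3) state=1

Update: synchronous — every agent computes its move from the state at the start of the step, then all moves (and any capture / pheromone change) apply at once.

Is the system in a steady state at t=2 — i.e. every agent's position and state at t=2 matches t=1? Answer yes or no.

no

t=1: a0@(0,3):1 a1@(1,0):1 a2@(5,2):1 a3@(4,2):0 a4@(1,2):1 a5@(2,2):1 a6@(2,3):1 a7@(0,0):0 a8@(1,1):1 a9@(5,0):0 a10@(1,3):1 a11@(4,3):0 a12@(5,1):0 a13@(5,3):0
t=2: a0@(0,3):1 a1@(1,0):1 a2@(5,2):0 a3@(4,2):0 a4@(1,2):1 a5@(2,2):1 a6@(2,3):1 a7@(0,0):0 a8@(1,1):1 a9@(5,0):0 a10@(1,3):1 a11@(4,3):0 a12@(5,1):0 a13@(5,3):0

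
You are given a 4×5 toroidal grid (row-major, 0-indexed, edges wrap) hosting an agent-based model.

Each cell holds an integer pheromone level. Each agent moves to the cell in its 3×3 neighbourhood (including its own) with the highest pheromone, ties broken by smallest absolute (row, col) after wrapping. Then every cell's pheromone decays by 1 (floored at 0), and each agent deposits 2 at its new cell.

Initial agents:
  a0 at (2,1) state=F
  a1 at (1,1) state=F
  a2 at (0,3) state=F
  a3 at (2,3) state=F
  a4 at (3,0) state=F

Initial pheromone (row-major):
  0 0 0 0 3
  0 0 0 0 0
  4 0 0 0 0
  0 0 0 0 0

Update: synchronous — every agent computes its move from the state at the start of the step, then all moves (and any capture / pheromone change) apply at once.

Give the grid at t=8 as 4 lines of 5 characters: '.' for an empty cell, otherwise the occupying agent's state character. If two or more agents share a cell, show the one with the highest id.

t=1: a0@(2,0) a1@(2,0) a2@(0,4) a3@(1,2) a4@(2,0) | pheromone: 0 0 0 0 4 / 0 0 2 0 0 / 9 0 0 0 0 / 0 0 0 0 0
t=2: a0@(2,0) a1@(2,0) a2@(0,4) a3@(1,2) a4@(2,0) | pheromone: 0 0 0 0 5 / 0 0 3 0 0 / 14 0 0 0 0 / 0 0 0 0 0
t=3: a0@(2,0) a1@(2,0) a2@(0,4) a3@(1,2) a4@(2,0) | pheromone: 0 0 0 0 6 / 0 0 4 0 0 / 19 0 0 0 0 / 0 0 0 0 0
t=4: a0@(2,0) a1@(2,0) a2@(0,4) a3@(1,2) a4@(2,0) | pheromone: 0 0 0 0 7 / 0 0 5 0 0 / 24 0 0 0 0 / 0 0 0 0 0
t=5: a0@(2,0) a1@(2,0) a2@(0,4) a3@(1,2) a4@(2,0) | pheromone: 0 0 0 0 8 / 0 0 6 0 0 / 29 0 0 0 0 / 0 0 0 0 0
t=6: a0@(2,0) a1@(2,0) a2@(0,4) a3@(1,2) a4@(2,0) | pheromone: 0 0 0 0 9 / 0 0 7 0 0 / 34 0 0 0 0 / 0 0 0 0 0
t=7: a0@(2,0) a1@(2,0) a2@(0,4) a3@(1,2) a4@(2,0) | pheromone: 0 0 0 0 10 / 0 0 8 0 0 / 39 0 0 0 0 / 0 0 0 0 0
t=8: a0@(2,0) a1@(2,0) a2@(0,4) a3@(1,2) a4@(2,0) | pheromone: 0 0 0 0 11 / 0 0 9 0 0 / 44 0 0 0 0 / 0 0 0 0 0

....F
..F..
F....
.....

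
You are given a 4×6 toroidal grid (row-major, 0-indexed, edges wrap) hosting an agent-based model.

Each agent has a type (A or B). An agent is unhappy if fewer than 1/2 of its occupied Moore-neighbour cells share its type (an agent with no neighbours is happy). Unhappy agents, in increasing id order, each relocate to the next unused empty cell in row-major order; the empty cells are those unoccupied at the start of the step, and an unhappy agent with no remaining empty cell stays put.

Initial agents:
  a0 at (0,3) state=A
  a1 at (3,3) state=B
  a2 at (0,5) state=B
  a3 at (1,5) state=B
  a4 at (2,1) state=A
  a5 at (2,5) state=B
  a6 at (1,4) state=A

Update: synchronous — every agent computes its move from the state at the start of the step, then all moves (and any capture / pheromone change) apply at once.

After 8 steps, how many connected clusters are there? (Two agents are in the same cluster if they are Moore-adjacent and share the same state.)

3

t=1: a0@(0,3):A a1@(0,0):B a2@(0,5):B a3@(1,5):B a4@(2,1):A a5@(2,5):B a6@(0,1):A
t=2: a0@(0,3):A a1@(0,0):B a2@(0,5):B a3@(1,5):B a4@(2,1):A a5@(2,5):B a6@(0,2):A
t=3: (unchanged — steady state)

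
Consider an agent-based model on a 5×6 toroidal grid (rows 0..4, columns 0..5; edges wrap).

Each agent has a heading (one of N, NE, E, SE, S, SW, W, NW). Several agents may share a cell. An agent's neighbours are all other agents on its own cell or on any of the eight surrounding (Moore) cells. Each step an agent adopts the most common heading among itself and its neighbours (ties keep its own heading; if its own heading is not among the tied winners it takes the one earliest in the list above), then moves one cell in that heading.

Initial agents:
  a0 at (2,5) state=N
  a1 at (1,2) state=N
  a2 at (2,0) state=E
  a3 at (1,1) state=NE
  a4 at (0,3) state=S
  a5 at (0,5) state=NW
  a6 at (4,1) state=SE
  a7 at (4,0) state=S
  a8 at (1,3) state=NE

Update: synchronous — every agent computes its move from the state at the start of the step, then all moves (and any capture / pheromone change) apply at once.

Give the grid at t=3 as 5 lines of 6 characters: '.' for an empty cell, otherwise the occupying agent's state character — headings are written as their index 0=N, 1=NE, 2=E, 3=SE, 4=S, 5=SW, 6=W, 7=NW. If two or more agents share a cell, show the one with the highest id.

t=1: a0@(1,5):N a1@(0,3):NE a2@(2,1):E a3@(0,2):NE a4@(1,3):S a5@(4,4):NW a6@(0,2):SE a7@(0,0):S a8@(0,4):NE
t=2: a0@(0,5):N a1@(4,4):NE a2@(2,2):E a3@(4,3):NE a4@(0,4):NE a5@(3,5):NE a6@(4,3):NE a7@(1,0):S a8@(4,5):NE
t=3: a0@(4,0):NE a1@(3,5):NE a2@(2,3):E a3@(3,4):NE a4@(4,5):NE a5@(2,0):NE a6@(3,4):NE a7@(2,0):S a8@(3,0):NE

......
......
4..2..
1...11
1....1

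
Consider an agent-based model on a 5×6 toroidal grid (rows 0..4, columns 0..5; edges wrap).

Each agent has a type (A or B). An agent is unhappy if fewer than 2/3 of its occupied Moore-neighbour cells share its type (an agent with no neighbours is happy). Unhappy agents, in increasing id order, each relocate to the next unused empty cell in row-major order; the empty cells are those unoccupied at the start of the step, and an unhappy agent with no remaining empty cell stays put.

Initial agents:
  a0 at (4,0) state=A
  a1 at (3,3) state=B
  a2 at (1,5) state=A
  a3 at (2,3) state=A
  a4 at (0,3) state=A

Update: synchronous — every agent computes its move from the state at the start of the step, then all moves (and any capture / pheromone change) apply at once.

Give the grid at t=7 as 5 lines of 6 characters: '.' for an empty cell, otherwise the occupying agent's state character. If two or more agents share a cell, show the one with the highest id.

BAA...
AA....
......
......
......

t=1: a0@(4,0):A a1@(0,0):B a2@(1,5):A a3@(0,1):A a4@(0,3):A
t=2: a0@(0,2):A a1@(0,4):B a2@(0,5):A a3@(1,0):A a4@(0,3):A
t=3: a0@(0,2):A a1@(0,0):B a2@(0,1):A a3@(1,0):A a4@(1,1):A
t=4: a0@(0,2):A a1@(0,3):B a2@(0,1):A a3@(1,0):A a4@(1,1):A
t=5: a0@(0,2):A a1@(0,0):B a2@(0,1):A a3@(1,0):A a4@(1,1):A
t=6: a0@(0,2):A a1@(0,3):B a2@(0,1):A a3@(1,0):A a4@(1,1):A
t=7: a0@(0,2):A a1@(0,0):B a2@(0,1):A a3@(1,0):A a4@(1,1):A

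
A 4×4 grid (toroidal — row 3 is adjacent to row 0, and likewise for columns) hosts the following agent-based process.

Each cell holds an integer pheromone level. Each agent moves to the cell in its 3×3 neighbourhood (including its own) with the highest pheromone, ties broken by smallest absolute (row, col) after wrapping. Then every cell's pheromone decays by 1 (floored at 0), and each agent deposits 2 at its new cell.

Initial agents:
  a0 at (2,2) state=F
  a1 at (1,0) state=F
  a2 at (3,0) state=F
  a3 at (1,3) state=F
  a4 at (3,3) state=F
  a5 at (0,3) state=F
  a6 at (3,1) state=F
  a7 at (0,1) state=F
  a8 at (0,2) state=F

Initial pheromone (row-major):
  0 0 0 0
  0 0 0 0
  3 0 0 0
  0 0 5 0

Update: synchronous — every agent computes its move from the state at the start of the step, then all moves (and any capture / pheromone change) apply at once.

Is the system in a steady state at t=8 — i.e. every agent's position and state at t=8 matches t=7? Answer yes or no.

yes

t=1: a0@(3,2) a1@(2,0) a2@(2,0) a3@(2,0) a4@(3,2) a5@(3,2) a6@(3,2) a7@(3,2) a8@(3,2) | pheromone: 0 0 0 0 / 0 0 0 0 / 8 0 0 0 / 0 0 16 0
t=2: a0@(3,2) a1@(2,0) a2@(2,0) a3@(2,0) a4@(3,2) a5@(3,2) a6@(3,2) a7@(3,2) a8@(3,2) | pheromone: 0 0 0 0 / 0 0 0 0 / 13 0 0 0 / 0 0 27 0
t=3: a0@(3,2) a1@(2,0) a2@(2,0) a3@(2,0) a4@(3,2) a5@(3,2) a6@(3,2) a7@(3,2) a8@(3,2) | pheromone: 0 0 0 0 / 0 0 0 0 / 18 0 0 0 / 0 0 38 0
t=4: a0@(3,2) a1@(2,0) a2@(2,0) a3@(2,0) a4@(3,2) a5@(3,2) a6@(3,2) a7@(3,2) a8@(3,2) | pheromone: 0 0 0 0 / 0 0 0 0 / 23 0 0 0 / 0 0 49 0
t=5: a0@(3,2) a1@(2,0) a2@(2,0) a3@(2,0) a4@(3,2) a5@(3,2) a6@(3,2) a7@(3,2) a8@(3,2) | pheromone: 0 0 0 0 / 0 0 0 0 / 28 0 0 0 / 0 0 60 0
t=6: a0@(3,2) a1@(2,0) a2@(2,0) a3@(2,0) a4@(3,2) a5@(3,2) a6@(3,2) a7@(3,2) a8@(3,2) | pheromone: 0 0 0 0 / 0 0 0 0 / 33 0 0 0 / 0 0 71 0
t=7: a0@(3,2) a1@(2,0) a2@(2,0) a3@(2,0) a4@(3,2) a5@(3,2) a6@(3,2) a7@(3,2) a8@(3,2) | pheromone: 0 0 0 0 / 0 0 0 0 / 38 0 0 0 / 0 0 82 0
t=8: a0@(3,2) a1@(2,0) a2@(2,0) a3@(2,0) a4@(3,2) a5@(3,2) a6@(3,2) a7@(3,2) a8@(3,2) | pheromone: 0 0 0 0 / 0 0 0 0 / 43 0 0 0 / 0 0 93 0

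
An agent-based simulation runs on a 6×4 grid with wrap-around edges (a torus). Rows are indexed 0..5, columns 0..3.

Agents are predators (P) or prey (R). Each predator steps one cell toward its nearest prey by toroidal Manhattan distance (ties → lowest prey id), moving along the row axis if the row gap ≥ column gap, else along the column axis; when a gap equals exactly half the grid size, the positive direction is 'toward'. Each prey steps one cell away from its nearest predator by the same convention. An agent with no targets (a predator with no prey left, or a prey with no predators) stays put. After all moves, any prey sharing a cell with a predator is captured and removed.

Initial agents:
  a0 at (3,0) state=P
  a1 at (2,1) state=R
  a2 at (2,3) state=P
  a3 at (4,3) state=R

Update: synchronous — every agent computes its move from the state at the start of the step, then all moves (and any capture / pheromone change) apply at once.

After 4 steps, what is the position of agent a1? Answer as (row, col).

(4, 1)

t=1: a0@(2,0):P a1@(1,1):R a2@(2,0):P a3@(5,3):R
t=2: a0@(1,0):P a1@(0,1):R a2@(1,0):P a3@(4,3):R
t=3: a0@(0,0):P a1@(5,1):R a2@(0,0):P a3@(3,3):R
t=4: a0@(5,0):P a1@(4,1):R a2@(5,0):P a3@(2,3):R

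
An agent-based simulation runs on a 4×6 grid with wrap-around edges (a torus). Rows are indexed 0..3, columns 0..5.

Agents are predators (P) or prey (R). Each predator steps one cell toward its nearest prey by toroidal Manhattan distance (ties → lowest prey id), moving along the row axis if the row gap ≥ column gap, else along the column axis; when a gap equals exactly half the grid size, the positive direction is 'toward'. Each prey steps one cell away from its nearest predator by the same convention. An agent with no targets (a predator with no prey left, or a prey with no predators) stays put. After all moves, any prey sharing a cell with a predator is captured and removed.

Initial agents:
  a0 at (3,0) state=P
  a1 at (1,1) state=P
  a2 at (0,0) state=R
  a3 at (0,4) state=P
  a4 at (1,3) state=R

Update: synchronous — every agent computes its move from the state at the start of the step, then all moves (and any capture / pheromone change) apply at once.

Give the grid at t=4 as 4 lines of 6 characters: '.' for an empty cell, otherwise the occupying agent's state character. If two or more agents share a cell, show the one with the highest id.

R...R.
......
......
PP...P

t=1: a0@(0,0):P a1@(0,1):P a2@(1,0):R a3@(0,5):P a4@(1,4):R
t=2: a0@(1,0):P a1@(1,1):P a2@(2,0):R a3@(1,5):P a4@(2,4):R
t=3: a0@(2,0):P a1@(2,1):P a2@(3,0):R a3@(2,5):P a4@(3,4):R
t=4: a0@(3,0):P a1@(3,1):P a2@(0,0):R a3@(3,5):P a4@(0,4):R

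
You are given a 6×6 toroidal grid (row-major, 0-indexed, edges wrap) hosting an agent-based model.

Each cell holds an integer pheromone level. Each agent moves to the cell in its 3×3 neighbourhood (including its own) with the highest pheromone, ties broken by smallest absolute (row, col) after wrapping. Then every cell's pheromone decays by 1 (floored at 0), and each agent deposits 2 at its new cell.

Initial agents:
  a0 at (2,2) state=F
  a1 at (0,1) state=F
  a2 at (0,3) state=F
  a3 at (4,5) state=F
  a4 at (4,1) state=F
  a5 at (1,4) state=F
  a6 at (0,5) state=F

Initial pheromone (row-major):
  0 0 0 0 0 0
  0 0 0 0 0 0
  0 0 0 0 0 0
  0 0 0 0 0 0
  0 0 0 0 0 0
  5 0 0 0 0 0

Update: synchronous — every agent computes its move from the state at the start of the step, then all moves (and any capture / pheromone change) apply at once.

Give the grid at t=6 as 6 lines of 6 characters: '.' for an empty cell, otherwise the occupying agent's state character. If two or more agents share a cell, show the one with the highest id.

t=1: a0@(1,1) a1@(5,0) a2@(0,2) a3@(5,0) a4@(5,0) a5@(0,3) a6@(5,0) | pheromone: 0 0 2 2 0 0 / 0 2 0 0 0 0 / 0 0 0 0 0 0 / 0 0 0 0 0 0 / 0 0 0 0 0 0 / 12 0 0 0 0 0
t=2: a0@(0,2) a1@(5,0) a2@(0,2) a3@(5,0) a4@(5,0) a5@(0,2) a6@(5,0) | pheromone: 0 0 7 1 0 0 / 0 1 0 0 0 0 / 0 0 0 0 0 0 / 0 0 0 0 0 0 / 0 0 0 0 0 0 / 19 0 0 0 0 0
t=3: a0@(0,2) a1@(5,0) a2@(0,2) a3@(5,0) a4@(5,0) a5@(0,2) a6@(5,0) | pheromone: 0 0 12 0 0 0 / 0 0 0 0 0 0 / 0 0 0 0 0 0 / 0 0 0 0 0 0 / 0 0 0 0 0 0 / 26 0 0 0 0 0
t=4: a0@(0,2) a1@(5,0) a2@(0,2) a3@(5,0) a4@(5,0) a5@(0,2) a6@(5,0) | pheromone: 0 0 17 0 0 0 / 0 0 0 0 0 0 / 0 0 0 0 0 0 / 0 0 0 0 0 0 / 0 0 0 0 0 0 / 33 0 0 0 0 0
t=5: a0@(0,2) a1@(5,0) a2@(0,2) a3@(5,0) a4@(5,0) a5@(0,2) a6@(5,0) | pheromone: 0 0 22 0 0 0 / 0 0 0 0 0 0 / 0 0 0 0 0 0 / 0 0 0 0 0 0 / 0 0 0 0 0 0 / 40 0 0 0 0 0
t=6: a0@(0,2) a1@(5,0) a2@(0,2) a3@(5,0) a4@(5,0) a5@(0,2) a6@(5,0) | pheromone: 0 0 27 0 0 0 / 0 0 0 0 0 0 / 0 0 0 0 0 0 / 0 0 0 0 0 0 / 0 0 0 0 0 0 / 47 0 0 0 0 0

..F...
......
......
......
......
F.....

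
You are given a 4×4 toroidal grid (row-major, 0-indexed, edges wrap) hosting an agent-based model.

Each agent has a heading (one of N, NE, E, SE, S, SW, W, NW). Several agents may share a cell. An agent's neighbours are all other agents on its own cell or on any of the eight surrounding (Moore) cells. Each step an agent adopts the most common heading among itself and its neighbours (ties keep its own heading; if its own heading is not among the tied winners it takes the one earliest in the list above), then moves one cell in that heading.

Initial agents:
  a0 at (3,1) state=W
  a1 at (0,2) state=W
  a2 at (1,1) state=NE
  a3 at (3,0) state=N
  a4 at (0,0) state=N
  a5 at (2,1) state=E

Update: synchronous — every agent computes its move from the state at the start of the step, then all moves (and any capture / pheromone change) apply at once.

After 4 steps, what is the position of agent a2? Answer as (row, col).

(3, 1)

t=1: a0@(3,0):W a1@(0,1):W a2@(0,2):NE a3@(2,0):N a4@(3,0):N a5@(2,2):E
t=2: a0@(3,3):W a1@(0,0):W a2@(3,3):NE a3@(1,0):N a4@(2,0):N a5@(2,3):E
t=3: a0@(3,2):W a1@(0,3):W a2@(3,2):W a3@(0,0):N a4@(1,0):N a5@(1,3):N
t=4: a0@(3,1):W a1@(0,2):W a2@(3,1):W a3@(3,0):N a4@(0,0):N a5@(0,3):N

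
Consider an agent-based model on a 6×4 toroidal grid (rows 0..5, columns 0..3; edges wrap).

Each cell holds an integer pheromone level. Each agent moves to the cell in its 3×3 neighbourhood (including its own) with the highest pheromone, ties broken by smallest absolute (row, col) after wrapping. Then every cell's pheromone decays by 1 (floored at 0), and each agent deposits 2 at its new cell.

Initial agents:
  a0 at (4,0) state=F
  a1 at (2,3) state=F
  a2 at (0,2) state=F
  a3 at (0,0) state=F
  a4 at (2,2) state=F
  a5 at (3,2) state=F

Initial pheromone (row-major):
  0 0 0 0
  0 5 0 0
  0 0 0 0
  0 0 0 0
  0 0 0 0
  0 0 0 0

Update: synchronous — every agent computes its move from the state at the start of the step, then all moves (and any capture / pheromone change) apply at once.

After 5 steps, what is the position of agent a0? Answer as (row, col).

(1, 1)

t=1: a0@(3,0) a1@(1,0) a2@(1,1) a3@(1,1) a4@(1,1) a5@(2,1) | pheromone: 0 0 0 0 / 2 10 0 0 / 0 2 0 0 / 2 0 0 0 / 0 0 0 0 / 0 0 0 0
t=2: a0@(2,1) a1@(1,1) a2@(1,1) a3@(1,1) a4@(1,1) a5@(1,1) | pheromone: 0 0 0 0 / 1 19 0 0 / 0 3 0 0 / 1 0 0 0 / 0 0 0 0 / 0 0 0 0
t=3: a0@(1,1) a1@(1,1) a2@(1,1) a3@(1,1) a4@(1,1) a5@(1,1) | pheromone: 0 0 0 0 / 0 30 0 0 / 0 2 0 0 / 0 0 0 0 / 0 0 0 0 / 0 0 0 0
t=4: a0@(1,1) a1@(1,1) a2@(1,1) a3@(1,1) a4@(1,1) a5@(1,1) | pheromone: 0 0 0 0 / 0 41 0 0 / 0 1 0 0 / 0 0 0 0 / 0 0 0 0 / 0 0 0 0
t=5: a0@(1,1) a1@(1,1) a2@(1,1) a3@(1,1) a4@(1,1) a5@(1,1) | pheromone: 0 0 0 0 / 0 52 0 0 / 0 0 0 0 / 0 0 0 0 / 0 0 0 0 / 0 0 0 0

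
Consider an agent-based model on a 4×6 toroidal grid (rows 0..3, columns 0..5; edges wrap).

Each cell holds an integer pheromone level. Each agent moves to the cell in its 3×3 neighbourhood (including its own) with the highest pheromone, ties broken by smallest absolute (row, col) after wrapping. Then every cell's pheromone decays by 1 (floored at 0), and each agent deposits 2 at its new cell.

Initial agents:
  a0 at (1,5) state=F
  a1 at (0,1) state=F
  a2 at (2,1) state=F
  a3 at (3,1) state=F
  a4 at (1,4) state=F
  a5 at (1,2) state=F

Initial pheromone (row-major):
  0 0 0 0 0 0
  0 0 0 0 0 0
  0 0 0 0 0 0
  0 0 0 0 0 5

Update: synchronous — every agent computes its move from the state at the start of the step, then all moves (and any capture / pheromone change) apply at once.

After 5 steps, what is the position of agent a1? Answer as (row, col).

t=1: a0@(0,0) a1@(0,0) a2@(1,0) a3@(0,0) a4@(0,3) a5@(0,1) | pheromone: 6 2 0 2 0 0 / 2 0 0 0 0 0 / 0 0 0 0 0 0 / 0 0 0 0 0 4
t=2: a0@(0,0) a1@(0,0) a2@(0,0) a3@(0,0) a4@(0,3) a5@(0,0) | pheromone: 15 1 0 3 0 0 / 1 0 0 0 0 0 / 0 0 0 0 0 0 / 0 0 0 0 0 3
t=3: a0@(0,0) a1@(0,0) a2@(0,0) a3@(0,0) a4@(0,3) a5@(0,0) | pheromone: 24 0 0 4 0 0 / 0 0 0 0 0 0 / 0 0 0 0 0 0 / 0 0 0 0 0 2
t=4: a0@(0,0) a1@(0,0) a2@(0,0) a3@(0,0) a4@(0,3) a5@(0,0) | pheromone: 33 0 0 5 0 0 / 0 0 0 0 0 0 / 0 0 0 0 0 0 / 0 0 0 0 0 1
t=5: a0@(0,0) a1@(0,0) a2@(0,0) a3@(0,0) a4@(0,3) a5@(0,0) | pheromone: 42 0 0 6 0 0 / 0 0 0 0 0 0 / 0 0 0 0 0 0 / 0 0 0 0 0 0

(0, 0)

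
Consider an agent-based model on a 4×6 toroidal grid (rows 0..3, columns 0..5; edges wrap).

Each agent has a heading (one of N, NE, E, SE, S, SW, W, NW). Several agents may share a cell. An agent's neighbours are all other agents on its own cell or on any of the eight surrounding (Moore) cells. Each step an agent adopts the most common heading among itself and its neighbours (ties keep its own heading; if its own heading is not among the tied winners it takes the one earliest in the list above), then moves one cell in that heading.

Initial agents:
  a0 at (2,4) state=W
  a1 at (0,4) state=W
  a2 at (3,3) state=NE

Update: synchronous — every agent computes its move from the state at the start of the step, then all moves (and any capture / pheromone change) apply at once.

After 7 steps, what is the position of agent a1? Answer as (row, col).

(0, 3)

t=1: a0@(2,3):W a1@(0,3):W a2@(3,2):W
t=2: a0@(2,2):W a1@(0,2):W a2@(3,1):W
t=3: a0@(2,1):W a1@(0,1):W a2@(3,0):W
t=4: a0@(2,0):W a1@(0,0):W a2@(3,5):W
t=5: a0@(2,5):W a1@(0,5):W a2@(3,4):W
t=6: a0@(2,4):W a1@(0,4):W a2@(3,3):W
t=7: a0@(2,3):W a1@(0,3):W a2@(3,2):W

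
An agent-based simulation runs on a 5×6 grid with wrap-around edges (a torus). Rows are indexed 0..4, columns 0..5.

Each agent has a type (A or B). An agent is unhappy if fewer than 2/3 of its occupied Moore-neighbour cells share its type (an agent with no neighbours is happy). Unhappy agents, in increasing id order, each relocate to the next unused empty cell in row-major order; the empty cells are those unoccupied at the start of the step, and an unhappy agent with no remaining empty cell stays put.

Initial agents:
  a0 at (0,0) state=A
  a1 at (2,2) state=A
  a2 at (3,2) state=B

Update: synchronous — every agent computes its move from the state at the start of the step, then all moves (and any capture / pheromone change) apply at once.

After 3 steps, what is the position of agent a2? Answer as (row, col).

t=1: a0@(0,0):A a1@(0,1):A a2@(0,2):B
t=2: a0@(0,0):A a1@(0,3):A a2@(0,4):B
t=3: a0@(0,0):A a1@(0,1):A a2@(0,2):B

(0, 2)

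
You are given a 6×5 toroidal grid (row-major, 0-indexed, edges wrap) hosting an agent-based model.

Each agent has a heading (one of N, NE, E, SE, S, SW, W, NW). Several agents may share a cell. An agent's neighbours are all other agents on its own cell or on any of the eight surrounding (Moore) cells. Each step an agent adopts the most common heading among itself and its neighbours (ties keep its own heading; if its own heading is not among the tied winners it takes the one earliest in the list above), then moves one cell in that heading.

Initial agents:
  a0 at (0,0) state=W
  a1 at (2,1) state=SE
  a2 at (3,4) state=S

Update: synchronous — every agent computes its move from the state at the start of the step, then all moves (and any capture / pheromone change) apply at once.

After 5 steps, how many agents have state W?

t=1: a0@(0,4):W a1@(3,2):SE a2@(4,4):S
t=2: a0@(0,3):W a1@(4,3):SE a2@(5,4):S
t=3: a0@(0,2):W a1@(5,4):SE a2@(0,4):S
t=4: a0@(0,1):W a1@(0,0):SE a2@(1,4):S
t=5: a0@(0,0):W a1@(1,1):SE a2@(2,4):S

1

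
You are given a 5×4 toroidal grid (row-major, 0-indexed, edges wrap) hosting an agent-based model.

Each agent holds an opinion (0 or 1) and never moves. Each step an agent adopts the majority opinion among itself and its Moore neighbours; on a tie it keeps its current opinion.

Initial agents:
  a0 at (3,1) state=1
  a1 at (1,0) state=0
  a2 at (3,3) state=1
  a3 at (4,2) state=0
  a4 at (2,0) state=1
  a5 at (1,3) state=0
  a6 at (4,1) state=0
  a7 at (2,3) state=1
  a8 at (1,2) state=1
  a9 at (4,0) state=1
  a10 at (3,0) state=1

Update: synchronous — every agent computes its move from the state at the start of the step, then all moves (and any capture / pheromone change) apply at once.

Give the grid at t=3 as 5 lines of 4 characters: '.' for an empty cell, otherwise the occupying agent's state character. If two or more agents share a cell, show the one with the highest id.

t=1: a0@(3,1):1 a1@(1,0):0 a2@(3,3):1 a3@(4,2):0 a4@(2,0):1 a5@(1,3):1 a6@(4,1):1 a7@(2,3):1 a8@(1,2):1 a9@(4,0):1 a10@(3,0):1
t=2: a0@(3,1):1 a1@(1,0):1 a2@(3,3):1 a3@(4,2):1 a4@(2,0):1 a5@(1,3):1 a6@(4,1):1 a7@(2,3):1 a8@(1,2):1 a9@(4,0):1 a10@(3,0):1
t=3: (unchanged — steady state)

....
1.11
1..1
11.1
111.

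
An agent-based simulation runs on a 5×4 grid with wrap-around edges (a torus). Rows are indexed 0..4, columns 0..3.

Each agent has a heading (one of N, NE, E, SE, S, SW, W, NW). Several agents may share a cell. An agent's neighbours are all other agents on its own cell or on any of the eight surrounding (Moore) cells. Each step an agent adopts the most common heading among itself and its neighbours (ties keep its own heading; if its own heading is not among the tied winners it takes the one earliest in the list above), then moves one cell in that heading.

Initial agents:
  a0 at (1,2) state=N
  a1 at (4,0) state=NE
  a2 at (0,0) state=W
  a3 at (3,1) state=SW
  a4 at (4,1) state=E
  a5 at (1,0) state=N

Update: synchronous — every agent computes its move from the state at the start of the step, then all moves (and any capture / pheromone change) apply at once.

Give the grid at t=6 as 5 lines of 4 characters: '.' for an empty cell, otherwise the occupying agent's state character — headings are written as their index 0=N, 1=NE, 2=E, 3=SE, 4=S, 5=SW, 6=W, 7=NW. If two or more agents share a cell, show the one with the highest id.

t=1: a0@(0,2):N a1@(3,1):NE a2@(0,3):W a3@(4,0):SW a4@(4,2):E a5@(0,0):N
t=2: a0@(4,2):N a1@(2,2):NE a2@(4,3):N a3@(0,3):SW a4@(4,3):E a5@(4,0):N
t=3: a0@(3,2):N a1@(1,3):NE a2@(3,3):N a3@(4,3):N a4@(3,3):N a5@(3,0):N
t=4: a0@(2,2):N a1@(0,0):NE a2@(2,3):N a3@(3,3):N a4@(2,3):N a5@(2,0):N
t=5: a0@(1,2):N a1@(4,1):NE a2@(1,3):N a3@(2,3):N a4@(1,3):N a5@(1,0):N
t=6: a0@(0,2):N a1@(3,2):NE a2@(0,3):N a3@(1,3):N a4@(0,3):N a5@(0,0):N

0.00
...0
....
..1.
....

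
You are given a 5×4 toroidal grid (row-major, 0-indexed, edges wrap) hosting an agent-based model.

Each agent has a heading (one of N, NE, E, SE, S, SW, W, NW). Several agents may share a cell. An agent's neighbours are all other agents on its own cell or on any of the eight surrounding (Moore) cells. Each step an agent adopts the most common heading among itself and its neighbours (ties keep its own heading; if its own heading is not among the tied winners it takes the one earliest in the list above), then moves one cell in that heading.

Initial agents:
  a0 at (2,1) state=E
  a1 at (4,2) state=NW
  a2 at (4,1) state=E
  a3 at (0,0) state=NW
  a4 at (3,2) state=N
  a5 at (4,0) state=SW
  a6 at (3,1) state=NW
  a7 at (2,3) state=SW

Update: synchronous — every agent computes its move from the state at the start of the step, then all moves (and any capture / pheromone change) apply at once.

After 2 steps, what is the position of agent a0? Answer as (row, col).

(2, 3)

t=1: a0@(2,2):E a1@(3,1):NW a2@(3,0):NW a3@(4,3):NW a4@(3,3):E a5@(3,3):NW a6@(2,0):NW a7@(3,2):SW
t=2: a0@(2,3):E a1@(2,0):NW a2@(2,3):NW a3@(3,2):NW a4@(2,2):NW a5@(2,2):NW a6@(1,3):NW a7@(2,1):NW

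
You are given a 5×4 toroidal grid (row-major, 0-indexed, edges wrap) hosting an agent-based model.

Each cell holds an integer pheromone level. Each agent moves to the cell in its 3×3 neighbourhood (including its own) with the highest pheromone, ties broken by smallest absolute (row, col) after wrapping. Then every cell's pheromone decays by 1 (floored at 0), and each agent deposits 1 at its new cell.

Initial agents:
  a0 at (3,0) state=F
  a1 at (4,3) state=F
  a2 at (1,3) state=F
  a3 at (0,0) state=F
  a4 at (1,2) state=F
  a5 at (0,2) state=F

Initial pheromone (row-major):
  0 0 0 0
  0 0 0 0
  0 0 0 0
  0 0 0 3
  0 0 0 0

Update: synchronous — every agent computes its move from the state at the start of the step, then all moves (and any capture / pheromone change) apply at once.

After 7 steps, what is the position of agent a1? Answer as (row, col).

(3, 3)

t=1: a0@(3,3) a1@(3,3) a2@(0,0) a3@(0,0) a4@(0,1) a5@(0,1) | pheromone: 2 2 0 0 / 0 0 0 0 / 0 0 0 0 / 0 0 0 4 / 0 0 0 0
t=2: a0@(3,3) a1@(3,3) a2@(0,0) a3@(0,0) a4@(0,0) a5@(0,0) | pheromone: 5 1 0 0 / 0 0 0 0 / 0 0 0 0 / 0 0 0 5 / 0 0 0 0
t=3: a0@(3,3) a1@(3,3) a2@(0,0) a3@(0,0) a4@(0,0) a5@(0,0) | pheromone: 8 0 0 0 / 0 0 0 0 / 0 0 0 0 / 0 0 0 6 / 0 0 0 0
t=4: a0@(3,3) a1@(3,3) a2@(0,0) a3@(0,0) a4@(0,0) a5@(0,0) | pheromone: 11 0 0 0 / 0 0 0 0 / 0 0 0 0 / 0 0 0 7 / 0 0 0 0
t=5: a0@(3,3) a1@(3,3) a2@(0,0) a3@(0,0) a4@(0,0) a5@(0,0) | pheromone: 14 0 0 0 / 0 0 0 0 / 0 0 0 0 / 0 0 0 8 / 0 0 0 0
t=6: a0@(3,3) a1@(3,3) a2@(0,0) a3@(0,0) a4@(0,0) a5@(0,0) | pheromone: 17 0 0 0 / 0 0 0 0 / 0 0 0 0 / 0 0 0 9 / 0 0 0 0
t=7: a0@(3,3) a1@(3,3) a2@(0,0) a3@(0,0) a4@(0,0) a5@(0,0) | pheromone: 20 0 0 0 / 0 0 0 0 / 0 0 0 0 / 0 0 0 10 / 0 0 0 0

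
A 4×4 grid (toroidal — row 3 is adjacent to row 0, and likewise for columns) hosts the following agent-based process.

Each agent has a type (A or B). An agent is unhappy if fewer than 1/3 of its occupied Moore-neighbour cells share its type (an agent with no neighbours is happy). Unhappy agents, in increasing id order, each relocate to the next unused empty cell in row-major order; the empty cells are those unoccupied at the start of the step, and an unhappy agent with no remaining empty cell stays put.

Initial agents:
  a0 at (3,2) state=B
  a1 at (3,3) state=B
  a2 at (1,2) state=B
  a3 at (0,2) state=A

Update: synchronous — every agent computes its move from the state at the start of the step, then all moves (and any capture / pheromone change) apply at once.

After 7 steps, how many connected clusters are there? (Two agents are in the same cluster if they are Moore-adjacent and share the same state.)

t=1: a0@(3,2):B a1@(3,3):B a2@(0,0):B a3@(0,1):A
t=2: a0@(3,2):B a1@(3,3):B a2@(0,0):B a3@(0,2):A
t=3: a0@(3,2):B a1@(3,3):B a2@(0,0):B a3@(0,1):A
t=4: a0@(3,2):B a1@(3,3):B a2@(0,0):B a3@(0,2):A
t=5: a0@(3,2):B a1@(3,3):B a2@(0,0):B a3@(0,1):A
t=6: a0@(3,2):B a1@(3,3):B a2@(0,0):B a3@(0,2):A
t=7: a0@(3,2):B a1@(3,3):B a2@(0,0):B a3@(0,1):A

2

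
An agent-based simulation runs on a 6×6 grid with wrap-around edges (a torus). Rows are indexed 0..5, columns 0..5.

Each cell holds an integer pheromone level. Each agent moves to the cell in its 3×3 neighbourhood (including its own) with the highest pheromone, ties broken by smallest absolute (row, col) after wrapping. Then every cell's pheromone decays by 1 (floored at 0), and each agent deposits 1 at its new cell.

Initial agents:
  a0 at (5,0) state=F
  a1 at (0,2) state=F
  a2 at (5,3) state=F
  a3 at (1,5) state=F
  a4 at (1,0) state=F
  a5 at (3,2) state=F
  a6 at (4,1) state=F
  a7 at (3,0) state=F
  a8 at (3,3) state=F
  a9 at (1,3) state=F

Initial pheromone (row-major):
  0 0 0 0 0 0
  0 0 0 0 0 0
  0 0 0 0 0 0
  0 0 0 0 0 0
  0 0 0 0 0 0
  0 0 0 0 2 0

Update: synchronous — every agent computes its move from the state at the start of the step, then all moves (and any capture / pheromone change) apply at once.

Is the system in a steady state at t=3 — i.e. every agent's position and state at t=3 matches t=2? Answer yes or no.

no

t=1: a0@(0,0) a1@(0,1) a2@(5,4) a3@(0,0) a4@(0,0) a5@(2,1) a6@(3,0) a7@(2,0) a8@(2,2) a9@(0,2) | pheromone: 3 1 1 0 0 0 / 0 0 0 0 0 0 / 1 1 1 0 0 0 / 1 0 0 0 0 0 / 0 0 0 0 0 0 / 0 0 0 0 2 0
t=2: a0@(0,0) a1@(0,0) a2@(5,4) a3@(0,0) a4@(0,0) a5@(2,0) a6@(2,0) a7@(2,0) a8@(2,1) a9@(0,1) | pheromone: 6 1 0 0 0 0 / 0 0 0 0 0 0 / 3 1 0 0 0 0 / 0 0 0 0 0 0 / 0 0 0 0 0 0 / 0 0 0 0 2 0
t=3: a0@(0,0) a1@(0,0) a2@(5,4) a3@(0,0) a4@(0,0) a5@(2,0) a6@(2,0) a7@(2,0) a8@(2,0) a9@(0,0) | pheromone: 10 0 0 0 0 0 / 0 0 0 0 0 0 / 6 0 0 0 0 0 / 0 0 0 0 0 0 / 0 0 0 0 0 0 / 0 0 0 0 2 0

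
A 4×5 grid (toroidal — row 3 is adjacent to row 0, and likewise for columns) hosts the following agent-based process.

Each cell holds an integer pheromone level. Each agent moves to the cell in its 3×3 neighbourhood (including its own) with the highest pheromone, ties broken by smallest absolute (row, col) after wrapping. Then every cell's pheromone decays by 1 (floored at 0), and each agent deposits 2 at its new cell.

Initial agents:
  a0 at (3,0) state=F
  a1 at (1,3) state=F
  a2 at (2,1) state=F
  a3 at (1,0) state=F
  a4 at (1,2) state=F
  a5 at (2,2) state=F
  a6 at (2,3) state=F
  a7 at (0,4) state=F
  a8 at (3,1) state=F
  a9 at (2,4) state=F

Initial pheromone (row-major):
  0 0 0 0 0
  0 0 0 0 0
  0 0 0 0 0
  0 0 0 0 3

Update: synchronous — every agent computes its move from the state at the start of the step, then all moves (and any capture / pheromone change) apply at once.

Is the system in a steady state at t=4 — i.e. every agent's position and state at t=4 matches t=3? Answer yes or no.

t=1: a0@(3,4) a1@(0,2) a2@(1,0) a3@(0,0) a4@(0,1) a5@(1,1) a6@(3,4) a7@(3,4) a8@(0,0) a9@(3,4) | pheromone: 4 2 2 0 0 / 2 2 0 0 0 / 0 0 0 0 0 / 0 0 0 0 10
t=2: a0@(3,4) a1@(0,1) a2@(0,0) a3@(3,4) a4@(0,0) a5@(0,0) a6@(3,4) a7@(3,4) a8@(3,4) a9@(3,4) | pheromone: 9 3 1 0 0 / 1 1 0 0 0 / 0 0 0 0 0 / 0 0 0 0 21
t=3: a0@(3,4) a1@(0,0) a2@(3,4) a3@(3,4) a4@(3,4) a5@(3,4) a6@(3,4) a7@(3,4) a8@(3,4) a9@(3,4) | pheromone: 10 2 0 0 0 / 0 0 0 0 0 / 0 0 0 0 0 / 0 0 0 0 38
t=4: a0@(3,4) a1@(3,4) a2@(3,4) a3@(3,4) a4@(3,4) a5@(3,4) a6@(3,4) a7@(3,4) a8@(3,4) a9@(3,4) | pheromone: 9 1 0 0 0 / 0 0 0 0 0 / 0 0 0 0 0 / 0 0 0 0 57

no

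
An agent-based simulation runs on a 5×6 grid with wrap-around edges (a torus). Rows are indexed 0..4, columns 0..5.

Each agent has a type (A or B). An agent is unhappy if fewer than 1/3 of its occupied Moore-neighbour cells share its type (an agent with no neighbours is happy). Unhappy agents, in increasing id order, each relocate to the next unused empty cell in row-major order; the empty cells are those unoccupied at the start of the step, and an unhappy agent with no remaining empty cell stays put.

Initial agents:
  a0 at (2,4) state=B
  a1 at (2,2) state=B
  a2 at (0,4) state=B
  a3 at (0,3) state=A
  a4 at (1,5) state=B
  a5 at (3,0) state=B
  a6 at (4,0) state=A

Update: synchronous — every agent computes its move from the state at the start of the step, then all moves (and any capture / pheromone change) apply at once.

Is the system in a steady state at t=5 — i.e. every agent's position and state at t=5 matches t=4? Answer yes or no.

yes

t=1: a0@(2,4):B a1@(2,2):B a2@(0,4):B a3@(0,0):A a4@(1,5):B a5@(0,1):B a6@(0,2):A
t=2: a0@(2,4):B a1@(2,2):B a2@(0,4):B a3@(0,3):A a4@(1,5):B a5@(0,5):B a6@(1,0):A
t=3: a0@(2,4):B a1@(2,2):B a2@(0,4):B a3@(0,0):A a4@(1,5):B a5@(0,5):B a6@(0,1):A
t=4: (unchanged — steady state)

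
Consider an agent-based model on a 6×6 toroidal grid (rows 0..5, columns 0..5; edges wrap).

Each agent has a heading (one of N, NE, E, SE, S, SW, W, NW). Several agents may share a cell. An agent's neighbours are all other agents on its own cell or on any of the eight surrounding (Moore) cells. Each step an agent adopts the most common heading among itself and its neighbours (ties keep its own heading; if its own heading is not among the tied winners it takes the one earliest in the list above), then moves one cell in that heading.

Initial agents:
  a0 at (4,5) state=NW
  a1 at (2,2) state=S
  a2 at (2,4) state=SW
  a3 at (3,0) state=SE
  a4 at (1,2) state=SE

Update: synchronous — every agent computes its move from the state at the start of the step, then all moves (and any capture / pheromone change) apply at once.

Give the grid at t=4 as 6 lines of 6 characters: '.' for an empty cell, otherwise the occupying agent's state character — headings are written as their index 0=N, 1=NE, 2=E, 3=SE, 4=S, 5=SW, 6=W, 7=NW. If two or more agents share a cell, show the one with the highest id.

t=1: a0@(3,4):NW a1@(3,2):S a2@(3,3):SW a3@(4,1):SE a4@(2,3):SE
t=2: a0@(2,3):NW a1@(4,3):SE a2@(4,2):SW a3@(5,2):SE a4@(3,4):SE
t=3: a0@(1,2):NW a1@(5,4):SE a2@(5,3):SE a3@(0,3):SE a4@(4,5):SE
t=4: a0@(0,1):NW a1@(0,5):SE a2@(0,4):SE a3@(1,4):SE a4@(5,0):SE

.7..33
....3.
......
......
......
3.....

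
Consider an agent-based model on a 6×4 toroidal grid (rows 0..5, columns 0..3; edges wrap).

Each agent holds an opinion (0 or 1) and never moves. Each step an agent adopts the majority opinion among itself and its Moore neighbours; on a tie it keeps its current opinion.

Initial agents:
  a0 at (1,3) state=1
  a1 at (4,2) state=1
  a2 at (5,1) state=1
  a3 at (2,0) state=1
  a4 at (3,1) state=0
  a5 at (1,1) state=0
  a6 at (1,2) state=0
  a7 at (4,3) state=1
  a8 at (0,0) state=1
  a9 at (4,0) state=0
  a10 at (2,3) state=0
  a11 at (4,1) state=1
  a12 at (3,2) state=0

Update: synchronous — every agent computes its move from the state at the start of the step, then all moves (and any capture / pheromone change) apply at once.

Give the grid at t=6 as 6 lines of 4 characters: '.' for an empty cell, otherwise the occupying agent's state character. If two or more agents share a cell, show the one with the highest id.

1...
.000
0..0
.00.
1111
.1..

t=1: a0@(1,3):1 a1@(4,2):1 a2@(5,1):1 a3@(2,0):0 a4@(3,1):0 a5@(1,1):0 a6@(1,2):0 a7@(4,3):1 a8@(0,0):1 a9@(4,0):1 a10@(2,3):0 a11@(4,1):1 a12@(3,2):0
t=2: a0@(1,3):0 a1@(4,2):1 a2@(5,1):1 a3@(2,0):0 a4@(3,1):0 a5@(1,1):0 a6@(1,2):0 a7@(4,3):1 a8@(0,0):1 a9@(4,0):1 a10@(2,3):0 a11@(4,1):1 a12@(3,2):0
t=3: (unchanged — steady state)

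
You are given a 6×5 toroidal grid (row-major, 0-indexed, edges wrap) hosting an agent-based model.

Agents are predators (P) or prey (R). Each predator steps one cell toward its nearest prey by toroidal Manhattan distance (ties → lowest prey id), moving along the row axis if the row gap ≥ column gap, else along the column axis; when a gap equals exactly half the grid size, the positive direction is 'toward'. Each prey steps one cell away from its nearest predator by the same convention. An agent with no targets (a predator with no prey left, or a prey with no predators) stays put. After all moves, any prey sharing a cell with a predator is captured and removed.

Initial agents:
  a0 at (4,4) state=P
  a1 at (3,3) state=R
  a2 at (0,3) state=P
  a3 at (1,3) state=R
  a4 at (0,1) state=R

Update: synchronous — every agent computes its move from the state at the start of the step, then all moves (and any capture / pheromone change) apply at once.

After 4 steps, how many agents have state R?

3

t=1: a0@(3,4):P a1@(2,3):R a2@(1,3):P a3@(2,3):R a4@(0,0):R
t=2: a0@(2,4):P a1@(3,3):R a2@(2,3):P a3@(3,3):R a4@(0,1):R
t=3: a0@(3,4):P a1@(4,3):R a2@(3,3):P a3@(4,3):R a4@(5,1):R
t=4: a0@(4,4):P a1@(5,3):R a2@(4,3):P a3@(5,3):R a4@(0,1):R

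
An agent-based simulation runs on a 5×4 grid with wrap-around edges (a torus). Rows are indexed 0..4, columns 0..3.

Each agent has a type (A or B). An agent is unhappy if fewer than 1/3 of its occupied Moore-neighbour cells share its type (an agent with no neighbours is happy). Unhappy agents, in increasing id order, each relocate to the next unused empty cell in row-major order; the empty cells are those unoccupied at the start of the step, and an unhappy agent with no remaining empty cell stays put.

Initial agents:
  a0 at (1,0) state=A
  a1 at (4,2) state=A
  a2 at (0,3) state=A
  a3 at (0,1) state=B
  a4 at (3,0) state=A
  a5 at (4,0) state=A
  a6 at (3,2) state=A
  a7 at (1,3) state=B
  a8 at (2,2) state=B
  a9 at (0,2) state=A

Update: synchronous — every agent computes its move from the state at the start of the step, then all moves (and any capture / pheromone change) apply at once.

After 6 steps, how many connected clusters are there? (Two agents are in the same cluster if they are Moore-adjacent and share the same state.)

2

t=1: a0@(1,0):A a1@(4,2):A a2@(0,3):A a3@(0,0):B a4@(3,0):A a5@(4,0):A a6@(3,2):A a7@(1,1):B a8@(2,2):B a9@(0,2):A
t=2: a0@(1,0):A a1@(4,2):A a2@(0,3):A a3@(0,1):B a4@(3,0):A a5@(4,0):A a6@(3,2):A a7@(1,1):B a8@(2,2):B a9@(0,2):A
t=3: a0@(1,0):A a1@(4,2):A a2@(0,3):A a3@(0,0):B a4@(3,0):A a5@(4,0):A a6@(3,2):A a7@(1,1):B a8@(2,2):B a9@(0,2):A
t=4: a0@(1,0):A a1@(4,2):A a2@(0,3):A a3@(0,1):B a4@(3,0):A a5@(4,0):A a6@(3,2):A a7@(1,1):B a8@(2,2):B a9@(0,2):A
t=5: a0@(1,0):A a1@(4,2):A a2@(0,3):A a3@(0,0):B a4@(3,0):A a5@(4,0):A a6@(3,2):A a7@(1,1):B a8@(2,2):B a9@(0,2):A
t=6: a0@(1,0):A a1@(4,2):A a2@(0,3):A a3@(0,1):B a4@(3,0):A a5@(4,0):A a6@(3,2):A a7@(1,1):B a8@(2,2):B a9@(0,2):A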